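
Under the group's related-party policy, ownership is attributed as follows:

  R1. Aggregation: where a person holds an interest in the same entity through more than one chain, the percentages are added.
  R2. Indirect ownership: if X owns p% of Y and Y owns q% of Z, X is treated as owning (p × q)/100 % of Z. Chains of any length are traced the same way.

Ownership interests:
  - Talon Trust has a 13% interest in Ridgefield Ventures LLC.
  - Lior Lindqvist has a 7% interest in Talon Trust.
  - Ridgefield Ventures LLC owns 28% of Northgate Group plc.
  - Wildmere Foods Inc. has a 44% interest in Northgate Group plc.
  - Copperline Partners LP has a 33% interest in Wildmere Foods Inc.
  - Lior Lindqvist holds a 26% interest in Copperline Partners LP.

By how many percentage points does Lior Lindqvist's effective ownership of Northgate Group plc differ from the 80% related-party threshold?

Chain via Copperline Partners LP → Wildmere Foods Inc. (R2): 26% × 33% × 44% = 3.7752% of Northgate Group plc.
Chain via Talon Trust → Ridgefield Ventures LLC (R2): 7% × 13% × 28% = 0.2548% of Northgate Group plc.
Aggregating (R1): 3.7752% + 0.2548% = 4.03%.
4.03% falls short of the 80% threshold by 75.97 percentage points.

75.97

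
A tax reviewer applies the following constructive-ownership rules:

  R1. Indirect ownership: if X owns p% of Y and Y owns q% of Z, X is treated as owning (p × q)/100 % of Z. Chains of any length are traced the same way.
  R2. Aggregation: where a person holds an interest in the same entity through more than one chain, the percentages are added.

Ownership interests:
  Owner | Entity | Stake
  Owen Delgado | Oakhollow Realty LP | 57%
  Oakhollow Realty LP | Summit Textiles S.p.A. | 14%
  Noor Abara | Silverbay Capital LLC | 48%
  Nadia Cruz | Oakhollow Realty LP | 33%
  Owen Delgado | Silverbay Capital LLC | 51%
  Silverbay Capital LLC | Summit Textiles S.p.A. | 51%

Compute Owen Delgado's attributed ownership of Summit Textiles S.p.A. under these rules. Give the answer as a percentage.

33.99%

Chain via Oakhollow Realty LP (R1): 57% × 14% = 7.98% of Summit Textiles S.p.A.
Chain via Silverbay Capital LLC (R1): 51% × 51% = 26.01% of Summit Textiles S.p.A.
Aggregating (R2): 7.98% + 26.01% = 33.99%.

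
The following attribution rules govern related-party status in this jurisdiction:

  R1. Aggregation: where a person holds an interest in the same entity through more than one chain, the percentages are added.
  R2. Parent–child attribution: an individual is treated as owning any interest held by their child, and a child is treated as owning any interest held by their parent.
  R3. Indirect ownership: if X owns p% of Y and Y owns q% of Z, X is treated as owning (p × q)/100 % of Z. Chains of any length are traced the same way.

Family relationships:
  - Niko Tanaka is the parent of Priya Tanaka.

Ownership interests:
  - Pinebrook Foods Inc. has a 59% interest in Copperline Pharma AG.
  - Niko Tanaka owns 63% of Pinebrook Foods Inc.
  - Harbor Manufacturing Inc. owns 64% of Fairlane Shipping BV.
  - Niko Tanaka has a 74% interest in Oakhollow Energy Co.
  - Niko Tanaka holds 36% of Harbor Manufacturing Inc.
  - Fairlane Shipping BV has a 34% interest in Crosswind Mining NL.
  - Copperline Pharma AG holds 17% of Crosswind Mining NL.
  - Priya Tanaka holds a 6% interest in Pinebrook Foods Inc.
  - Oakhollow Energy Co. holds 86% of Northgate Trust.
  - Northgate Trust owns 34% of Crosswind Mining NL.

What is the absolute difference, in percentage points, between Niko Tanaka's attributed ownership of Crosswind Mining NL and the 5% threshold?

31.3919

By parent–child attribution (R2), Niko Tanaka is treated as also owning Priya Tanaka's interest in Pinebrook Foods Inc, giving 63% + 6% = 69%.
Chain via Oakhollow Energy Co. → Northgate Trust (R3): 74% × 86% × 34% = 21.6376% of Crosswind Mining NL.
Chain via Harbor Manufacturing Inc. → Fairlane Shipping BV (R3): 36% × 64% × 34% = 7.8336% of Crosswind Mining NL.
Chain via Pinebrook Foods Inc. → Copperline Pharma AG (R3): 69% × 59% × 17% = 6.9207% of Crosswind Mining NL.
Aggregating (R1): 21.6376% + 7.8336% + 6.9207% = 36.3919%.
36.3919% exceeds the 5% threshold by 31.3919 percentage points.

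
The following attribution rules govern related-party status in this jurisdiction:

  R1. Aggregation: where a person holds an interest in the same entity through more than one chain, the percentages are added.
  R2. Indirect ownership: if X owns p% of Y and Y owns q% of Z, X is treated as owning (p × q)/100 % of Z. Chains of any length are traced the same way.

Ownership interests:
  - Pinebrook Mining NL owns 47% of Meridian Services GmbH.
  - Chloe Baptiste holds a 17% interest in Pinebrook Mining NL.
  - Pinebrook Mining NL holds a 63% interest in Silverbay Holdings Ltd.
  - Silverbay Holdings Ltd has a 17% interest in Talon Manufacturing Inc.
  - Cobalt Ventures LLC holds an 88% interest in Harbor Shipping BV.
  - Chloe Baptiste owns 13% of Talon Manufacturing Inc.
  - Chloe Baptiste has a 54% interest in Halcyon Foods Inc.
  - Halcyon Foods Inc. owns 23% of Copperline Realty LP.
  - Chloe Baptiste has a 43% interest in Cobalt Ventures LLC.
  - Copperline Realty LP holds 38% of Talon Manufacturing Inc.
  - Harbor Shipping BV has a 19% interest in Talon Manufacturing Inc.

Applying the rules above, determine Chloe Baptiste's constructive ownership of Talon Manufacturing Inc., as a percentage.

26.7299%

Chain via Halcyon Foods Inc. → Copperline Realty LP (R2): 54% × 23% × 38% = 4.7196% of Talon Manufacturing Inc.
Chain via Cobalt Ventures LLC → Harbor Shipping BV (R2): 43% × 88% × 19% = 7.1896% of Talon Manufacturing Inc.
Chain via Pinebrook Mining NL → Silverbay Holdings Ltd (R2): 17% × 63% × 17% = 1.8207% of Talon Manufacturing Inc.
Direct interest in Talon Manufacturing Inc: 13%.
Aggregating (R1): 4.7196% + 7.1896% + 1.8207% + 13% = 26.7299%.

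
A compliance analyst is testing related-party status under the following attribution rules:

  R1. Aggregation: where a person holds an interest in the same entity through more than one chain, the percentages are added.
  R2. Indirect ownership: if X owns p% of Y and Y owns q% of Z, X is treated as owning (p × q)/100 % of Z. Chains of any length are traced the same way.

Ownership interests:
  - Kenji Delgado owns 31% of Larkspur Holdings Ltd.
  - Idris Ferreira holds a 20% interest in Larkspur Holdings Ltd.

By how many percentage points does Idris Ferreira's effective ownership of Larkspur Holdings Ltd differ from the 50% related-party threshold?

30

Direct interest in Larkspur Holdings Ltd: 20%.
20% falls short of the 50% threshold by 30 percentage points.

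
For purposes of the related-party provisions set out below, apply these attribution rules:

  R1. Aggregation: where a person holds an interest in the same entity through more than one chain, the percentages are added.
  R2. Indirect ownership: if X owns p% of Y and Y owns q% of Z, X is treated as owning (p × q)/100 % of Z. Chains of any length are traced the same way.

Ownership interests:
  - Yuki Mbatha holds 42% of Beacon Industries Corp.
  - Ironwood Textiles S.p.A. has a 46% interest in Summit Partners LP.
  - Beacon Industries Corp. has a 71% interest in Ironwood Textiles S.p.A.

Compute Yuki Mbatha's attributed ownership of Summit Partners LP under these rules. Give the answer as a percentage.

Chain via Beacon Industries Corp. → Ironwood Textiles S.p.A. (R2): 42% × 71% × 46% = 13.7172% of Summit Partners LP.

13.7172%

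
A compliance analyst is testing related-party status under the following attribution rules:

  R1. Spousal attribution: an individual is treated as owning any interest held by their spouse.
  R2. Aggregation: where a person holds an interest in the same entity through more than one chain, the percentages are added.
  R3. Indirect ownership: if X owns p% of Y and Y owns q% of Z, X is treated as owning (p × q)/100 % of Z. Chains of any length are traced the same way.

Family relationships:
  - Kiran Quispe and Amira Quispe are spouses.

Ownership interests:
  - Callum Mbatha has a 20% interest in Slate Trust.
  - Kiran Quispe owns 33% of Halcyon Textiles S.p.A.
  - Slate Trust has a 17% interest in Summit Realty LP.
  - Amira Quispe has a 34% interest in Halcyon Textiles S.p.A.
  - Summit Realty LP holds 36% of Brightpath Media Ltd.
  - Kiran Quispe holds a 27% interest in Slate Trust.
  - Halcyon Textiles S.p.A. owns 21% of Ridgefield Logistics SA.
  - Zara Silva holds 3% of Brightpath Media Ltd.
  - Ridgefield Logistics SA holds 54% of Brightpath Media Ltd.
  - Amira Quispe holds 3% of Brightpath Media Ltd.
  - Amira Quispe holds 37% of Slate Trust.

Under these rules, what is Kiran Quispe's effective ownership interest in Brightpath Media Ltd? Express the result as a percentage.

14.5146%

By spousal attribution (R1), Kiran Quispe is treated as also owning Amira Quispe's interest in Slate Trust, giving 27% + 37% = 64%.
By spousal attribution (R1), Kiran Quispe is treated as also owning Amira Quispe's interest in Halcyon Textiles S.p.A, giving 33% + 34% = 67%.
By spousal attribution (R1), Kiran Quispe is treated as owning Amira Quispe's 3% interest in Brightpath Media Ltd.
Chain via Slate Trust → Summit Realty LP (R3): 64% × 17% × 36% = 3.9168% of Brightpath Media Ltd.
Chain via Halcyon Textiles S.p.A. → Ridgefield Logistics SA (R3): 67% × 21% × 54% = 7.5978% of Brightpath Media Ltd.
Direct interest in Brightpath Media Ltd: 3%.
Aggregating (R2): 3.9168% + 7.5978% + 3% = 14.5146%.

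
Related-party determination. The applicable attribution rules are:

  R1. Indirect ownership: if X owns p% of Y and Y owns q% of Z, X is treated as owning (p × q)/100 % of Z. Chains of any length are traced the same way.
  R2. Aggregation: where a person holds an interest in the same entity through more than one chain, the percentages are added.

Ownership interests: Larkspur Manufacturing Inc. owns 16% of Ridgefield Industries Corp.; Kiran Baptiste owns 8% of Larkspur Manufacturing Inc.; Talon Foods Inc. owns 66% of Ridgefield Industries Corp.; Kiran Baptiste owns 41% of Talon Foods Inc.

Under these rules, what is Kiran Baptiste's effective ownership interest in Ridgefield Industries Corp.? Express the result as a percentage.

Chain via Larkspur Manufacturing Inc. (R1): 8% × 16% = 1.28% of Ridgefield Industries Corp.
Chain via Talon Foods Inc. (R1): 41% × 66% = 27.06% of Ridgefield Industries Corp.
Aggregating (R2): 1.28% + 27.06% = 28.34%.

28.34%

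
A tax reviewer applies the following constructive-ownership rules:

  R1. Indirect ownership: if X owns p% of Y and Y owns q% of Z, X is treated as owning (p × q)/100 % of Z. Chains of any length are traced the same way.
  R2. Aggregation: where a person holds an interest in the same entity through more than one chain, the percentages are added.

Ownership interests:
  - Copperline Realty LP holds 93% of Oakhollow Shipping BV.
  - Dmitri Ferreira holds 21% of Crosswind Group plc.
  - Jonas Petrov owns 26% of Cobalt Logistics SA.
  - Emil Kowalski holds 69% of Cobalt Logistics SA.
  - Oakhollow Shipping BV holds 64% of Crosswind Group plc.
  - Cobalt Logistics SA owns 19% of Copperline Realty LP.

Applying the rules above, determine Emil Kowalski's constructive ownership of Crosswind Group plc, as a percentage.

7.803072%

Chain via Cobalt Logistics SA → Copperline Realty LP → Oakhollow Shipping BV (R1): 69% × 19% × 93% × 64% = 7.803072% of Crosswind Group plc.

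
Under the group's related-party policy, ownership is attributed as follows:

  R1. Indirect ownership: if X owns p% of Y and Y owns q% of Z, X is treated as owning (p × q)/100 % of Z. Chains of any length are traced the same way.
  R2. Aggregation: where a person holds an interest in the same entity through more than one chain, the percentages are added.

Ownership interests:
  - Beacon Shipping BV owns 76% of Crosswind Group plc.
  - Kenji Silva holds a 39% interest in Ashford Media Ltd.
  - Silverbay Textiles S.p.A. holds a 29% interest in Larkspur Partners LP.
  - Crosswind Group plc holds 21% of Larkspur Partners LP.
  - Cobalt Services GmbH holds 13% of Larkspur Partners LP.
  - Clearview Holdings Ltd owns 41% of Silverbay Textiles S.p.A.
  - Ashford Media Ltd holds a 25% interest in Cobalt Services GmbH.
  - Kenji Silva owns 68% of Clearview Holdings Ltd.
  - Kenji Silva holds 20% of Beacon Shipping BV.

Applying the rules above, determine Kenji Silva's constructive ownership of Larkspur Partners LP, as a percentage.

12.5447%

Chain via Ashford Media Ltd → Cobalt Services GmbH (R1): 39% × 25% × 13% = 1.2675% of Larkspur Partners LP.
Chain via Beacon Shipping BV → Crosswind Group plc (R1): 20% × 76% × 21% = 3.192% of Larkspur Partners LP.
Chain via Clearview Holdings Ltd → Silverbay Textiles S.p.A. (R1): 68% × 41% × 29% = 8.0852% of Larkspur Partners LP.
Aggregating (R2): 1.2675% + 3.192% + 8.0852% = 12.5447%.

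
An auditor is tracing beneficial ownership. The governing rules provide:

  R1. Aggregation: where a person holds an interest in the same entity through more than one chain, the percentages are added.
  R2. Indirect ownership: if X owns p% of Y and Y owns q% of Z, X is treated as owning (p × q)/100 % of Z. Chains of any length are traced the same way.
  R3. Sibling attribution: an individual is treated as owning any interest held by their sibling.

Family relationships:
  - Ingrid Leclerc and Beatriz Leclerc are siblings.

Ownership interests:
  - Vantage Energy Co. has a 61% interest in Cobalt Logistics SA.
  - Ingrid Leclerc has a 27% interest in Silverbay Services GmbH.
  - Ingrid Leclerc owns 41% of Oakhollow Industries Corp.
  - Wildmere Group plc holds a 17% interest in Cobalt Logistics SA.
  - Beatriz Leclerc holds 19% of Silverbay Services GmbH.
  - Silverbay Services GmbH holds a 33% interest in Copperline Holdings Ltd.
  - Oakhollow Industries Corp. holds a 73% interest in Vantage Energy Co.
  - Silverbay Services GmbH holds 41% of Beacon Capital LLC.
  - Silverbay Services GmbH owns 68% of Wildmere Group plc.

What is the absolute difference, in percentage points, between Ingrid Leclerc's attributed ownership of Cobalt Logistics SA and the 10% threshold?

By sibling attribution (R3), Ingrid Leclerc is treated as also owning Beatriz Leclerc's interest in Silverbay Services GmbH, giving 27% + 19% = 46%.
Chain via Oakhollow Industries Corp. → Vantage Energy Co. (R2): 41% × 73% × 61% = 18.2573% of Cobalt Logistics SA.
Chain via Silverbay Services GmbH → Wildmere Group plc (R2): 46% × 68% × 17% = 5.3176% of Cobalt Logistics SA.
Aggregating (R1): 18.2573% + 5.3176% = 23.5749%.
23.5749% exceeds the 10% threshold by 13.5749 percentage points.

13.5749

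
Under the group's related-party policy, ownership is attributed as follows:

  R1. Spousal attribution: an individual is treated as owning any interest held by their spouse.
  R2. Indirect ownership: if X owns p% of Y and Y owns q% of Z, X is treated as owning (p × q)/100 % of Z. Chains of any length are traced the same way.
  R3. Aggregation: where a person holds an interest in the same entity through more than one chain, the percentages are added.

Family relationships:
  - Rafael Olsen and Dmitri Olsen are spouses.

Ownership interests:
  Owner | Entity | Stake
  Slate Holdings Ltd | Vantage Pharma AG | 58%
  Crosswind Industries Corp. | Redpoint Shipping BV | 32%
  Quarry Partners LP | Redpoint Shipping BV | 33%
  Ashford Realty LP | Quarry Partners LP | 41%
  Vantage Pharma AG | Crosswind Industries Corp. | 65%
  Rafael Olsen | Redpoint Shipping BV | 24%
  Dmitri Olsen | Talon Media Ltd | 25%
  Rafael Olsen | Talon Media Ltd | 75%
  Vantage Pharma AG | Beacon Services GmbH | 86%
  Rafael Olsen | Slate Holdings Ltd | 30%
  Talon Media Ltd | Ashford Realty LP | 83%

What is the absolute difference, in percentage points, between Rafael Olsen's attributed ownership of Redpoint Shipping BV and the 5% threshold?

33.8491

By spousal attribution (R1), Rafael Olsen is treated as also owning Dmitri Olsen's interest in Talon Media Ltd, giving 75% + 25% = 100%.
Chain via Slate Holdings Ltd → Vantage Pharma AG → Crosswind Industries Corp. (R2): 30% × 58% × 65% × 32% = 3.6192% of Redpoint Shipping BV.
Chain via Talon Media Ltd → Ashford Realty LP → Quarry Partners LP (R2): 100% × 83% × 41% × 33% = 11.2299% of Redpoint Shipping BV.
Direct interest in Redpoint Shipping BV: 24%.
Aggregating (R3): 3.6192% + 11.2299% + 24% = 38.8491%.
38.8491% exceeds the 5% threshold by 33.8491 percentage points.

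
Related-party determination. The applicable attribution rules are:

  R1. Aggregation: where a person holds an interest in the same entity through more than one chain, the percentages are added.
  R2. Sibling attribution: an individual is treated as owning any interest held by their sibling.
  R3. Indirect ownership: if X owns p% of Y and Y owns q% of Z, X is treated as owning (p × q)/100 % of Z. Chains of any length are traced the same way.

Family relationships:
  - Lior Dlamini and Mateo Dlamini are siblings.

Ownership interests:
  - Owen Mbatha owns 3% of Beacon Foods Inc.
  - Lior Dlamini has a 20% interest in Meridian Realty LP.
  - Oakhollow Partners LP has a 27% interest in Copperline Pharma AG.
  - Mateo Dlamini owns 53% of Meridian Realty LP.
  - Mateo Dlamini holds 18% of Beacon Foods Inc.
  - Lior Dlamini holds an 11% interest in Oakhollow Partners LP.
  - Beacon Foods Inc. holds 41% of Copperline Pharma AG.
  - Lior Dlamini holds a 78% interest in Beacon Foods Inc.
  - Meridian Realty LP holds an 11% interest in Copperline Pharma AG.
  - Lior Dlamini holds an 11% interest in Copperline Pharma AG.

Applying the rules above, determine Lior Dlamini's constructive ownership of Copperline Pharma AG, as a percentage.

61.36%

By sibling attribution (R2), Lior Dlamini is treated as also owning Mateo Dlamini's interest in Beacon Foods Inc, giving 78% + 18% = 96%.
By sibling attribution (R2), Lior Dlamini is treated as also owning Mateo Dlamini's interest in Meridian Realty LP, giving 20% + 53% = 73%.
Chain via Beacon Foods Inc. (R3): 96% × 41% = 39.36% of Copperline Pharma AG.
Chain via Meridian Realty LP (R3): 73% × 11% = 8.03% of Copperline Pharma AG.
Chain via Oakhollow Partners LP (R3): 11% × 27% = 2.97% of Copperline Pharma AG.
Direct interest in Copperline Pharma AG: 11%.
Aggregating (R1): 39.36% + 8.03% + 2.97% + 11% = 61.36%.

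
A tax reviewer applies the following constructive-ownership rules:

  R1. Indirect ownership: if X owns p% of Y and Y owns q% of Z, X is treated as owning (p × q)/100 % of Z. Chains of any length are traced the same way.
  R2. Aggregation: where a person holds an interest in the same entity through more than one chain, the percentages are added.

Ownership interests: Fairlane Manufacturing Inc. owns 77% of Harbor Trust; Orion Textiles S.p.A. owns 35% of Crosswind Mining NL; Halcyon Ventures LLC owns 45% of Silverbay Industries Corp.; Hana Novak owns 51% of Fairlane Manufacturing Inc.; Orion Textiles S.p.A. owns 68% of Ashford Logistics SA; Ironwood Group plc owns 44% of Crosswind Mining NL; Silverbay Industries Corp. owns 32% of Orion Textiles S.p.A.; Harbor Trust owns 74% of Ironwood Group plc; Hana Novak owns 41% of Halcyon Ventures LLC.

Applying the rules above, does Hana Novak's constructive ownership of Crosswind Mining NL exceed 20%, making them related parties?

Chain via Fairlane Manufacturing Inc. → Harbor Trust → Ironwood Group plc (R1): 51% × 77% × 74% × 44% = 12.786312% of Crosswind Mining NL.
Chain via Halcyon Ventures LLC → Silverbay Industries Corp. → Orion Textiles S.p.A. (R1): 41% × 45% × 32% × 35% = 2.0664% of Crosswind Mining NL.
Aggregating (R2): 12.786312% + 2.0664% = 14.852712%.
14.852712% does not exceed the 20% threshold, so Hana is not a related party to Crosswind Mining NL.

No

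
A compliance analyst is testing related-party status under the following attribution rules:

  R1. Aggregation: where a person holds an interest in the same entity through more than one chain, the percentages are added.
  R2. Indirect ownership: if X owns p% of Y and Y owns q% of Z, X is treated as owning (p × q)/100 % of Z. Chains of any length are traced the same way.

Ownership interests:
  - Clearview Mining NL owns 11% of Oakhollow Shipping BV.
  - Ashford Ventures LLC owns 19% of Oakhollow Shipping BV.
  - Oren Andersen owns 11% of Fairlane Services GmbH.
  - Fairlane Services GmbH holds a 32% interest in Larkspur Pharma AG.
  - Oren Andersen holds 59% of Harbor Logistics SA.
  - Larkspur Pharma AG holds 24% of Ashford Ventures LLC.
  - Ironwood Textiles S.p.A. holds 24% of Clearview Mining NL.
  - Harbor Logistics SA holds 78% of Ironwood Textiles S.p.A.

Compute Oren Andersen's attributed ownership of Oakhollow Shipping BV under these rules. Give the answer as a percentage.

Chain via Fairlane Services GmbH → Larkspur Pharma AG → Ashford Ventures LLC (R2): 11% × 32% × 24% × 19% = 0.160512% of Oakhollow Shipping BV.
Chain via Harbor Logistics SA → Ironwood Textiles S.p.A. → Clearview Mining NL (R2): 59% × 78% × 24% × 11% = 1.214928% of Oakhollow Shipping BV.
Aggregating (R1): 0.160512% + 1.214928% = 1.37544%.

1.37544%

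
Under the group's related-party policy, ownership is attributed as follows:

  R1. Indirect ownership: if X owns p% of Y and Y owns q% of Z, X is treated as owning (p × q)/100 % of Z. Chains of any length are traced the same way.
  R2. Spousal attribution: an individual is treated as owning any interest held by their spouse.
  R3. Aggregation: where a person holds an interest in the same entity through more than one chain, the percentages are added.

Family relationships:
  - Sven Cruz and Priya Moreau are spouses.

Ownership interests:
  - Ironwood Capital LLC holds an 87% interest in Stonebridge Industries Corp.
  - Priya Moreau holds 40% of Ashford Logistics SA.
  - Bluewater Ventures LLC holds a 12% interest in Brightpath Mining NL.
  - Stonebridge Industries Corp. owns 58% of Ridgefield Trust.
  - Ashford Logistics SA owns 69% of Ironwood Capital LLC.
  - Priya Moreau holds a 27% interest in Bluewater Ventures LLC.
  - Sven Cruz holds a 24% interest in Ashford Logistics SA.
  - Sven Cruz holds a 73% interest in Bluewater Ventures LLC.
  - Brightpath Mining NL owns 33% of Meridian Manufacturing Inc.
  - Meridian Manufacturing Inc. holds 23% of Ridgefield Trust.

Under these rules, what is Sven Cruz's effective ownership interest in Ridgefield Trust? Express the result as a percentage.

23.193936%

By spousal attribution (R2), Sven Cruz is treated as also owning Priya Moreau's interest in Bluewater Ventures LLC, giving 73% + 27% = 100%.
By spousal attribution (R2), Sven Cruz is treated as also owning Priya Moreau's interest in Ashford Logistics SA, giving 24% + 40% = 64%.
Chain via Bluewater Ventures LLC → Brightpath Mining NL → Meridian Manufacturing Inc. (R1): 100% × 12% × 33% × 23% = 0.9108% of Ridgefield Trust.
Chain via Ashford Logistics SA → Ironwood Capital LLC → Stonebridge Industries Corp. (R1): 64% × 69% × 87% × 58% = 22.283136% of Ridgefield Trust.
Aggregating (R3): 0.9108% + 22.283136% = 23.193936%.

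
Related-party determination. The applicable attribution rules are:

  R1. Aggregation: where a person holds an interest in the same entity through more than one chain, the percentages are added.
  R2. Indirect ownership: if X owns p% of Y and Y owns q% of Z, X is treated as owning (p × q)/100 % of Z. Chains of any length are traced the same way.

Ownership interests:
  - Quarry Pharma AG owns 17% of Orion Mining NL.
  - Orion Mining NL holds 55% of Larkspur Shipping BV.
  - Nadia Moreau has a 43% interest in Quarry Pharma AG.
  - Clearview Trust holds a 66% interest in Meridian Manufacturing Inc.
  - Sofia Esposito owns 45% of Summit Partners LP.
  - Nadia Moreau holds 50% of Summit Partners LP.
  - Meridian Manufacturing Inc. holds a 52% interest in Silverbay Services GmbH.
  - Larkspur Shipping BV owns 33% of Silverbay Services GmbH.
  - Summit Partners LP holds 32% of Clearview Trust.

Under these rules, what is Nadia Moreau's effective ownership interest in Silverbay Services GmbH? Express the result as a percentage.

6.817965%

Chain via Summit Partners LP → Clearview Trust → Meridian Manufacturing Inc. (R2): 50% × 32% × 66% × 52% = 5.4912% of Silverbay Services GmbH.
Chain via Quarry Pharma AG → Orion Mining NL → Larkspur Shipping BV (R2): 43% × 17% × 55% × 33% = 1.326765% of Silverbay Services GmbH.
Aggregating (R1): 5.4912% + 1.326765% = 6.817965%.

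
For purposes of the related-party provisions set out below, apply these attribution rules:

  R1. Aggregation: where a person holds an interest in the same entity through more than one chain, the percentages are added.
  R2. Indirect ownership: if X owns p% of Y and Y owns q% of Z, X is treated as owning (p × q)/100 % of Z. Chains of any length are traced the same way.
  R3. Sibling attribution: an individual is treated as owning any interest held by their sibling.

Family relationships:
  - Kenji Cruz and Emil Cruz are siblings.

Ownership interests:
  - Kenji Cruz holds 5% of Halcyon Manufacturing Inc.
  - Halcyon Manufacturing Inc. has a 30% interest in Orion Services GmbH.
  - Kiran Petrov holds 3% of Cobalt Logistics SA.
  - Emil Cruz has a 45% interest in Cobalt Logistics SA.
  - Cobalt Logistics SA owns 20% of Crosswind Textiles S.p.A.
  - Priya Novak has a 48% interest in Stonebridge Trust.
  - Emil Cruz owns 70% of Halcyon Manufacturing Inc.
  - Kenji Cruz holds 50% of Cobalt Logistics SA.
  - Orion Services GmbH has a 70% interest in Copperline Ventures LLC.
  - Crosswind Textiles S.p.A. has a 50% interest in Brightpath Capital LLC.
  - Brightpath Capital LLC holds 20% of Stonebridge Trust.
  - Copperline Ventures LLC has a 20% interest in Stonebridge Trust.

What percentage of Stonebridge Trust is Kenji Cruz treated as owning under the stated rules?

5.05%

By sibling attribution (R3), Kenji Cruz is treated as also owning Emil Cruz's interest in Cobalt Logistics SA, giving 50% + 45% = 95%.
By sibling attribution (R3), Kenji Cruz is treated as also owning Emil Cruz's interest in Halcyon Manufacturing Inc, giving 5% + 70% = 75%.
Chain via Cobalt Logistics SA → Crosswind Textiles S.p.A. → Brightpath Capital LLC (R2): 95% × 20% × 50% × 20% = 1.9% of Stonebridge Trust.
Chain via Halcyon Manufacturing Inc. → Orion Services GmbH → Copperline Ventures LLC (R2): 75% × 30% × 70% × 20% = 3.15% of Stonebridge Trust.
Aggregating (R1): 1.9% + 3.15% = 5.05%.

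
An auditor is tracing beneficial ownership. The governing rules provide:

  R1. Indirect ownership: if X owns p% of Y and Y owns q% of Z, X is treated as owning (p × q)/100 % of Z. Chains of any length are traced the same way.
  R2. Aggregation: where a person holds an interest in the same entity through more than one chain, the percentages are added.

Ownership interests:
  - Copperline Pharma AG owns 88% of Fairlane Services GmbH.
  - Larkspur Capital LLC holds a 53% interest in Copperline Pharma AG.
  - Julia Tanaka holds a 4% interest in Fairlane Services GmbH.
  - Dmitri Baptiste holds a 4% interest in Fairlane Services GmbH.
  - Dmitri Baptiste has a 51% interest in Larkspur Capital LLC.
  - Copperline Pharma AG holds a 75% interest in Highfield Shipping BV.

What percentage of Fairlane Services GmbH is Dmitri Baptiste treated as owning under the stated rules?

27.7864%

Chain via Larkspur Capital LLC → Copperline Pharma AG (R1): 51% × 53% × 88% = 23.7864% of Fairlane Services GmbH.
Direct interest in Fairlane Services GmbH: 4%.
Aggregating (R2): 23.7864% + 4% = 27.7864%.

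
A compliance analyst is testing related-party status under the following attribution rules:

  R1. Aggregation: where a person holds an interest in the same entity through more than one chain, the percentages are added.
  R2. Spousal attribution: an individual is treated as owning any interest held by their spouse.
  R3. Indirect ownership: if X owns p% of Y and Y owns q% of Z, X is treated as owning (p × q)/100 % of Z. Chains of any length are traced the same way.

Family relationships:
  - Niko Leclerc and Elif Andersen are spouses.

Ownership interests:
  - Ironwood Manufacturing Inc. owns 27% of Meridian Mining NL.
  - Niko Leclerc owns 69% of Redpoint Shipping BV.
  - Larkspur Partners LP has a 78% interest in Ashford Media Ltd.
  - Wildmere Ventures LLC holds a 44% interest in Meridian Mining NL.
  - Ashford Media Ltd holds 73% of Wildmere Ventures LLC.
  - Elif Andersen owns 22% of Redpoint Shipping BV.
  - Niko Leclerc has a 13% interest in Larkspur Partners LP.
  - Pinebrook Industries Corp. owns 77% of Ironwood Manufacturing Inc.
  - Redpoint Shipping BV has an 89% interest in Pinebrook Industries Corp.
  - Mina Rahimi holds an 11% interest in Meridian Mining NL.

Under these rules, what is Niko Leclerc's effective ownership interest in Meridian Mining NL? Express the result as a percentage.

By spousal attribution (R2), Niko Leclerc is treated as also owning Elif Andersen's interest in Redpoint Shipping BV, giving 69% + 22% = 91%.
Chain via Larkspur Partners LP → Ashford Media Ltd → Wildmere Ventures LLC (R3): 13% × 78% × 73% × 44% = 3.256968% of Meridian Mining NL.
Chain via Redpoint Shipping BV → Pinebrook Industries Corp. → Ironwood Manufacturing Inc. (R3): 91% × 89% × 77% × 27% = 16.837821% of Meridian Mining NL.
Aggregating (R1): 3.256968% + 16.837821% = 20.094789%.

20.094789%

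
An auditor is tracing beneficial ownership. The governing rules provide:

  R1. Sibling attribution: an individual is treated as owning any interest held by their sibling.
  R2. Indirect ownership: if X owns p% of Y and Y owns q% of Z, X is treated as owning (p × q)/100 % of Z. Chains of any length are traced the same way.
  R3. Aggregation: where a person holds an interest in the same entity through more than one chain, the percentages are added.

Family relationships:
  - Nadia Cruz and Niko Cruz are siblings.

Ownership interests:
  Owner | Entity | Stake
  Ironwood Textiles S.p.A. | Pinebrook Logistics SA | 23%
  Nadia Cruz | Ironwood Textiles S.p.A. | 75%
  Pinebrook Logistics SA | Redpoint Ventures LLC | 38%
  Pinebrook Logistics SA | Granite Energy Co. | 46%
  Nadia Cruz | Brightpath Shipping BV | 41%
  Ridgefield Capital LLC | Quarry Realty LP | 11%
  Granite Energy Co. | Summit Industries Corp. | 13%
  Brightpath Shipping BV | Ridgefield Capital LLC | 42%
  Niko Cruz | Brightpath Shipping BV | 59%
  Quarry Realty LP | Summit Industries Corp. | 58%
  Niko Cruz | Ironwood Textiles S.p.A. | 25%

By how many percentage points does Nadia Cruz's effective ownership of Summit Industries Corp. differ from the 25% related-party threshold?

By sibling attribution (R1), Nadia Cruz is treated as also owning Niko Cruz's interest in Ironwood Textiles S.p.A, giving 75% + 25% = 100%.
By sibling attribution (R1), Nadia Cruz is treated as also owning Niko Cruz's interest in Brightpath Shipping BV, giving 41% + 59% = 100%.
Chain via Ironwood Textiles S.p.A. → Pinebrook Logistics SA → Granite Energy Co. (R2): 100% × 23% × 46% × 13% = 1.3754% of Summit Industries Corp.
Chain via Brightpath Shipping BV → Ridgefield Capital LLC → Quarry Realty LP (R2): 100% × 42% × 11% × 58% = 2.6796% of Summit Industries Corp.
Aggregating (R3): 1.3754% + 2.6796% = 4.055%.
4.055% falls short of the 25% threshold by 20.945 percentage points.

20.945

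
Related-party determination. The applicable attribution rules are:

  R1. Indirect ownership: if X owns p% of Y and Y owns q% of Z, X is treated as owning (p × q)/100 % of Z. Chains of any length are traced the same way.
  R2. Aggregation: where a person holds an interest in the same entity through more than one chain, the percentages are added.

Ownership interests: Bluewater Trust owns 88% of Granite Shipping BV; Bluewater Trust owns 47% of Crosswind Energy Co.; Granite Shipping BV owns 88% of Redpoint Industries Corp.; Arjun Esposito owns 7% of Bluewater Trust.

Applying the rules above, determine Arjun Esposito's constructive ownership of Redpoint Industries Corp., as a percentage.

Chain via Bluewater Trust → Granite Shipping BV (R1): 7% × 88% × 88% = 5.4208% of Redpoint Industries Corp.

5.4208%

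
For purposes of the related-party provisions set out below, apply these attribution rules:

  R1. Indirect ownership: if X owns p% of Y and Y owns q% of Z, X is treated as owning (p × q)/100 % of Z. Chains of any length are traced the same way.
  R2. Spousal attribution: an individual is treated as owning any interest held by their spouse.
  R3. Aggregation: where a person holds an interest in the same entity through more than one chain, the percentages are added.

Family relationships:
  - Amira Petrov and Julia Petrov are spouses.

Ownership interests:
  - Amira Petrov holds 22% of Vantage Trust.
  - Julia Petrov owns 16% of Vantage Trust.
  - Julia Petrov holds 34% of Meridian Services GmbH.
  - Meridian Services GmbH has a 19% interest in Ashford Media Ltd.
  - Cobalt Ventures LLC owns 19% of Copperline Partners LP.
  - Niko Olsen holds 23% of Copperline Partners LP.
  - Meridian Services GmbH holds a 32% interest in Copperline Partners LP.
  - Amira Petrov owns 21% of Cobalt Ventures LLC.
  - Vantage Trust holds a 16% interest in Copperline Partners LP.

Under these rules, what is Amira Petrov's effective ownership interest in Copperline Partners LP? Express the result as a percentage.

20.95%

By spousal attribution (R2), Amira Petrov is treated as also owning Julia Petrov's interest in Vantage Trust, giving 22% + 16% = 38%.
By spousal attribution (R2), Amira Petrov is treated as owning Julia Petrov's 34% interest in Meridian Services GmbH.
Chain via Vantage Trust (R1): 38% × 16% = 6.08% of Copperline Partners LP.
Chain via Cobalt Ventures LLC (R1): 21% × 19% = 3.99% of Copperline Partners LP.
Chain via Meridian Services GmbH (R1): 34% × 32% = 10.88% of Copperline Partners LP.
Aggregating (R3): 6.08% + 3.99% + 10.88% = 20.95%.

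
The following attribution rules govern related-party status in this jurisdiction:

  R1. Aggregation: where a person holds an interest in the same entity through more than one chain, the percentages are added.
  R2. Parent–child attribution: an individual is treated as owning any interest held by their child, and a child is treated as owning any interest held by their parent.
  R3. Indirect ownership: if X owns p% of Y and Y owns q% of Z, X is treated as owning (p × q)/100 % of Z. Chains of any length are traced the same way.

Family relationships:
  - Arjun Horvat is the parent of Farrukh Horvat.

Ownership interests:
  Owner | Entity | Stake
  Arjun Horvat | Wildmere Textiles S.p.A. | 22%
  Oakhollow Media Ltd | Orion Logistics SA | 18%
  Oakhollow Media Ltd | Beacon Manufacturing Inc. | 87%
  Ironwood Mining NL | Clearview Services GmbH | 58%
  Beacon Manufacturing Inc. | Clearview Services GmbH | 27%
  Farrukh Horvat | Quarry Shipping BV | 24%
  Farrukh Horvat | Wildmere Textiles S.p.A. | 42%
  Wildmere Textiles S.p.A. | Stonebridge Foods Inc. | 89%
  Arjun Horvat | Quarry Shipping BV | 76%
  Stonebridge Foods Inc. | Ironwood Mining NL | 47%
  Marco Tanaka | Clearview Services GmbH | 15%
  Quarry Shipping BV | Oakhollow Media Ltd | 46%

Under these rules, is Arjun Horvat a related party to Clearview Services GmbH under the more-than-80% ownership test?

No

By parent–child attribution (R2), Arjun Horvat is treated as also owning Farrukh Horvat's interest in Wildmere Textiles S.p.A, giving 22% + 42% = 64%.
By parent–child attribution (R2), Arjun Horvat is treated as also owning Farrukh Horvat's interest in Quarry Shipping BV, giving 76% + 24% = 100%.
Chain via Wildmere Textiles S.p.A. → Stonebridge Foods Inc. → Ironwood Mining NL (R3): 64% × 89% × 47% × 58% = 15.527296% of Clearview Services GmbH.
Chain via Quarry Shipping BV → Oakhollow Media Ltd → Beacon Manufacturing Inc. (R3): 100% × 46% × 87% × 27% = 10.8054% of Clearview Services GmbH.
Aggregating (R1): 15.527296% + 10.8054% = 26.332696%.
26.332696% does not exceed the 80% threshold, so Arjun is not a related party to Clearview Services GmbH.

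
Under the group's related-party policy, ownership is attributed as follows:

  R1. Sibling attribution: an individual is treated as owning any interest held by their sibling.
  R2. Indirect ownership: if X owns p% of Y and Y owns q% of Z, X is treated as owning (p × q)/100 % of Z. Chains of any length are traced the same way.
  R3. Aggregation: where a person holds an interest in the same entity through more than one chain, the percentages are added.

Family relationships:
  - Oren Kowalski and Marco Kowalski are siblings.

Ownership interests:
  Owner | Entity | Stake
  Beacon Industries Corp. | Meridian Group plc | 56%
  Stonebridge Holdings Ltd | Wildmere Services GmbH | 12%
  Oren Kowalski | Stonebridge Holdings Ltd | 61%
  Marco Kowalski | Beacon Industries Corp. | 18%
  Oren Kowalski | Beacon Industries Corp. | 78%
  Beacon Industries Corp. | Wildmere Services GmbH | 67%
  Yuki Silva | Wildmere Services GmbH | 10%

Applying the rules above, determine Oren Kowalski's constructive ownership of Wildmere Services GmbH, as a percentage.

71.64%

By sibling attribution (R1), Oren Kowalski is treated as also owning Marco Kowalski's interest in Beacon Industries Corp, giving 78% + 18% = 96%.
Chain via Stonebridge Holdings Ltd (R2): 61% × 12% = 7.32% of Wildmere Services GmbH.
Chain via Beacon Industries Corp. (R2): 96% × 67% = 64.32% of Wildmere Services GmbH.
Aggregating (R3): 7.32% + 64.32% = 71.64%.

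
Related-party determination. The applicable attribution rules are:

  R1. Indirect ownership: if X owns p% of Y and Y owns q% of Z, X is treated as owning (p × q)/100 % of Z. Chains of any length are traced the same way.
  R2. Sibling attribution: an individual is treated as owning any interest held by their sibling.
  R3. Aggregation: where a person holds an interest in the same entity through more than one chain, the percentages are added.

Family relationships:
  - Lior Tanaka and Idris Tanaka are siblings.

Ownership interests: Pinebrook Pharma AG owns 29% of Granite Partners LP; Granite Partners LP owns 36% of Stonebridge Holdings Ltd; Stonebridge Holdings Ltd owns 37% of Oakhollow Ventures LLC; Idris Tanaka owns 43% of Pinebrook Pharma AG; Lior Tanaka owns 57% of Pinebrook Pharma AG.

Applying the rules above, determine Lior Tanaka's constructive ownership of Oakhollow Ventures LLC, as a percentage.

By sibling attribution (R2), Lior Tanaka is treated as also owning Idris Tanaka's interest in Pinebrook Pharma AG, giving 57% + 43% = 100%.
Chain via Pinebrook Pharma AG → Granite Partners LP → Stonebridge Holdings Ltd (R1): 100% × 29% × 36% × 37% = 3.8628% of Oakhollow Ventures LLC.

3.8628%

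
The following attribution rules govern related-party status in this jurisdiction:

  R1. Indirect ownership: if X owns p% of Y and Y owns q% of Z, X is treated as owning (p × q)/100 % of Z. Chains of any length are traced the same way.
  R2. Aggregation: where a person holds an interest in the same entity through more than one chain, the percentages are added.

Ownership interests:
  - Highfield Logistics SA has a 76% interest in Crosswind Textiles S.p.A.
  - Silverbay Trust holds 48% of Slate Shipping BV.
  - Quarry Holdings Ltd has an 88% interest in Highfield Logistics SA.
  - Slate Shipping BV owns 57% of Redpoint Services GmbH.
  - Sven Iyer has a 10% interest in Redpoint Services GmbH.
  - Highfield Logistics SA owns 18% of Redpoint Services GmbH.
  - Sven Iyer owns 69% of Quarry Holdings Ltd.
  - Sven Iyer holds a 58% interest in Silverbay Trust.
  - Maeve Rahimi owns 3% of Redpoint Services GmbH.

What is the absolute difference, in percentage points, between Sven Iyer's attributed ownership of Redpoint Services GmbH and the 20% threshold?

16.7984

Chain via Silverbay Trust → Slate Shipping BV (R1): 58% × 48% × 57% = 15.8688% of Redpoint Services GmbH.
Chain via Quarry Holdings Ltd → Highfield Logistics SA (R1): 69% × 88% × 18% = 10.9296% of Redpoint Services GmbH.
Direct interest in Redpoint Services GmbH: 10%.
Aggregating (R2): 15.8688% + 10.9296% + 10% = 36.7984%.
36.7984% exceeds the 20% threshold by 16.7984 percentage points.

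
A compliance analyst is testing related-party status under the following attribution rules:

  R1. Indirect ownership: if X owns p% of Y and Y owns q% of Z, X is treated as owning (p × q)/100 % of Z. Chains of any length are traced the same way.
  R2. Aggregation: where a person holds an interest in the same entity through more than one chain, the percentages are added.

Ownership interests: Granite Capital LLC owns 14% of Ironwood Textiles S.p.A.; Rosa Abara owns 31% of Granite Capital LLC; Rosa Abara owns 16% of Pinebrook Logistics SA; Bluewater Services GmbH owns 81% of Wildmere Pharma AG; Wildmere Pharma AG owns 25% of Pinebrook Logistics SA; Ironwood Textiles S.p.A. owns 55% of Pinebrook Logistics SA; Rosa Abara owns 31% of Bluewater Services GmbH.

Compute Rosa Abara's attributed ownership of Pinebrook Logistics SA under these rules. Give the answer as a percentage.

24.6645%

Chain via Granite Capital LLC → Ironwood Textiles S.p.A. (R1): 31% × 14% × 55% = 2.387% of Pinebrook Logistics SA.
Chain via Bluewater Services GmbH → Wildmere Pharma AG (R1): 31% × 81% × 25% = 6.2775% of Pinebrook Logistics SA.
Direct interest in Pinebrook Logistics SA: 16%.
Aggregating (R2): 2.387% + 6.2775% + 16% = 24.6645%.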